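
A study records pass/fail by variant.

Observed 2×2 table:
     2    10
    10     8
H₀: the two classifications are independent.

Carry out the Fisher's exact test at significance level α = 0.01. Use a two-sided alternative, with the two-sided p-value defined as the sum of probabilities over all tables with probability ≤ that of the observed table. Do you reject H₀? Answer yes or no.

reject H₀: no

Margins: r₁=12, r₂=18, c₁=12, c₂=18, n=30
p_obs = C(12,2)·C(18,10)/C(30,12); sum pmf over tables with pmf ≤ p_obs
p-value (two-sided) = 0.05773
At α=0.01: p ≥ α → fail to reject H₀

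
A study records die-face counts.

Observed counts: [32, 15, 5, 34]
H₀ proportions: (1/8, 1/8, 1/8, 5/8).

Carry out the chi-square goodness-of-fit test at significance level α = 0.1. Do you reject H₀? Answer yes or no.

reject H₀: yes

n = 86; E_i = n·p_i = [10.75, 10.75, 10.75, 53.75]
χ² = (32−10.75)²/10.75 + (15−10.75)²/10.75 + (5−10.75)²/10.75 + (34−53.75)²/53.75 = 54.0186
df = 3
p-value (upper-tail) = 0.00000
At α=0.1: p < α → reject H₀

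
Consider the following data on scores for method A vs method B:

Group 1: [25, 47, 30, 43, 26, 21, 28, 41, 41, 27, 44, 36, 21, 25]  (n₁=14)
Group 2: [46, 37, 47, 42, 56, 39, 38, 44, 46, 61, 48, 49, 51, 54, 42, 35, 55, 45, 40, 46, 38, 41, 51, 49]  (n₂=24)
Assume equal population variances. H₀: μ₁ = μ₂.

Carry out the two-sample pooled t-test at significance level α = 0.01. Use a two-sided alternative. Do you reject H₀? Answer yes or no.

x̄₁=32.500, s₁=9.138, n₁=14
x̄₂=45.833, s₂=6.657, n₂=24
s_p² = [13·9.138² + 23·6.657²]/36 = 58.4676
SE = √(s_p²·(1/14+1/24)) = 2.5715
t = (32.500−45.833)/2.5715 = -5.1851
df = 36
p-value (two-sided) = 0.00001
At α=0.01: p < α → reject H₀

reject H₀: yes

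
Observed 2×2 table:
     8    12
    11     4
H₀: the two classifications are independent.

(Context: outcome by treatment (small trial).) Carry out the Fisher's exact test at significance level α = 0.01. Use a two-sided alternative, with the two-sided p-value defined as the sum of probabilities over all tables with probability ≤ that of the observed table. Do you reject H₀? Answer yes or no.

Margins: r₁=20, r₂=15, c₁=19, c₂=16, n=35
p_obs = C(20,8)·C(15,11)/C(35,19); sum pmf over tables with pmf ≤ p_obs
p-value (two-sided) = 0.08656
At α=0.01: p ≥ α → fail to reject H₀

reject H₀: no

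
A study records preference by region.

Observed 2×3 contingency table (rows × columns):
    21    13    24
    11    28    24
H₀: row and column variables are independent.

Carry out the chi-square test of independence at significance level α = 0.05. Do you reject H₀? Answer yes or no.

Row totals [58, 63], col totals [32, 41, 48], n=121
χ² = (21−15.34)²/15.34 + (13−19.65)²/19.65 + (24−23.01)²/23.01 + (11−16.66)²/16.66 + (28−21.35)²/21.35 + (24−24.99)²/24.99 = 8.4206
df = 2
p-value (upper-tail) = 0.01484
At α=0.05: p < α → reject H₀

reject H₀: yes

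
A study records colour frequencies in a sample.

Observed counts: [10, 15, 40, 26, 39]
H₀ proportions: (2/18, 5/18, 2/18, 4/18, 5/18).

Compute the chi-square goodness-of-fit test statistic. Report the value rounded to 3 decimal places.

n = 130; E_i = n·p_i = [14.44, 36.11, 14.44, 28.89, 36.11]
χ² = (10−14.44)²/14.44 + (15−36.11)²/36.11 + (40−14.44)²/14.44 + (26−28.89)²/28.89 + (39−36.11)²/36.11 = 59.4431
df = 4

test statistic = 59.443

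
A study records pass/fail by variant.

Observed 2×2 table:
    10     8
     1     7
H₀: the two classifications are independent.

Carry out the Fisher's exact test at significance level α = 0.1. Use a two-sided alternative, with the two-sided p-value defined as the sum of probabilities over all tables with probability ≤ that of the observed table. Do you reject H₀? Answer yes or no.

Margins: r₁=18, r₂=8, c₁=11, c₂=15, n=26
p_obs = C(18,10)·C(8,1)/C(26,11); sum pmf over tables with pmf ≤ p_obs
p-value (two-sided) = 0.08375
At α=0.1: p < α → reject H₀

reject H₀: yes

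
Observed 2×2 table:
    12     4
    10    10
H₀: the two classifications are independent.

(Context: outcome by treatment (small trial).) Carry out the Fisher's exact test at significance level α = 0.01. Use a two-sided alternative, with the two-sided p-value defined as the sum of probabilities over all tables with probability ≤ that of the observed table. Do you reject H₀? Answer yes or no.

Margins: r₁=16, r₂=20, c₁=22, c₂=14, n=36
p_obs = C(16,12)·C(20,10)/C(36,22); sum pmf over tables with pmf ≤ p_obs
p-value (two-sided) = 0.17602
At α=0.01: p ≥ α → fail to reject H₀

reject H₀: no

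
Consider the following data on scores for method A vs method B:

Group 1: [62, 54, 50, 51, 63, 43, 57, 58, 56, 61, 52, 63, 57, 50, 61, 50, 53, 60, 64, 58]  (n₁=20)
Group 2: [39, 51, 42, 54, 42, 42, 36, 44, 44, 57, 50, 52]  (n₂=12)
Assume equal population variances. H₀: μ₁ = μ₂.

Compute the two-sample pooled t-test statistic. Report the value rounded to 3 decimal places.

x̄₁=56.150, s₁=5.641, n₁=20
x̄₂=46.083, s₂=6.515, n₂=12
s_p² = [19·5.641² + 11·6.515²]/30 = 35.7156
SE = √(s_p²·(1/20+1/12)) = 2.1822
t = (56.150−46.083)/2.1822 = 4.6130
df = 30

test statistic = 4.613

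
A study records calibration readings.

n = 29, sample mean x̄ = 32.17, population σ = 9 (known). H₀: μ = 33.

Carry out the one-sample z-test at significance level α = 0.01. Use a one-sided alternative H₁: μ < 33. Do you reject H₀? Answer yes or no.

reject H₀: no

SE = σ/√n = 9/√29 = 1.6713
z = (x̄−μ₀)/SE = (32.17−33)/1.6713 = -0.4966
p-value (one-sided, H₁ less) = 0.30972
At α=0.01: p ≥ α → fail to reject H₀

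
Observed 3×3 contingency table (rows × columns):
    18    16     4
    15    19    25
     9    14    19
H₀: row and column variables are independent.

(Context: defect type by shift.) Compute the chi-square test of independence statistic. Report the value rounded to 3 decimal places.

test statistic = 14.713

Row totals [38, 59, 42], col totals [42, 49, 48], n=139
χ² = (18−11.48)²/11.48 + (16−13.40)²/13.40 + (4−13.12)²/13.12 + (15−17.83)²/17.83 + (19−20.80)²/20.80 + (25−20.37)²/20.37 + (9−12.69)²/12.69 + (14−14.81)²/14.81 + (19−14.50)²/14.50 = 14.7133
df = 4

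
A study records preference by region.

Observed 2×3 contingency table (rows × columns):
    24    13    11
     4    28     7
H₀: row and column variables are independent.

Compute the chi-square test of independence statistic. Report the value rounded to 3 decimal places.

test statistic = 19.945

Row totals [48, 39], col totals [28, 41, 18], n=87
χ² = (24−15.45)²/15.45 + (13−22.62)²/22.62 + (11−9.93)²/9.93 + (4−12.55)²/12.55 + (28−18.38)²/18.38 + (7−8.07)²/8.07 = 19.9448
df = 2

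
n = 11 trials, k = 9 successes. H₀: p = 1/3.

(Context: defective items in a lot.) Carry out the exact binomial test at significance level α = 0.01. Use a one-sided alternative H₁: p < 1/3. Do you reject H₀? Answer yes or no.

reject H₀: no

Exact binomial: n=11, k=9, p₀=1/3=0.3333
P(X≤9) from Σ C(n,i)·p₀^i·(1−p₀)^(n−i)
p-value (one-sided, H₁ less) = 0.99987
At α=0.01: p ≥ α → fail to reject H₀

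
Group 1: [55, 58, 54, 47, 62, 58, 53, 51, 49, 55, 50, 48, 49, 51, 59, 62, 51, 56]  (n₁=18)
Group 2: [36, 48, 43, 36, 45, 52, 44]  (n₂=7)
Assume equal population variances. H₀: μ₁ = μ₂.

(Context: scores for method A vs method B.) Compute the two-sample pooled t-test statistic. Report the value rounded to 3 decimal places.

x̄₁=53.778, s₁=4.660, n₁=18
x̄₂=43.429, s₂=5.884, n₂=7
s_p² = [17·4.660² + 6·5.884²]/23 = 25.0794
SE = √(s_p²·(1/18+1/7)) = 2.2307
t = (53.778−43.429)/2.2307 = 4.6394
df = 23

test statistic = 4.639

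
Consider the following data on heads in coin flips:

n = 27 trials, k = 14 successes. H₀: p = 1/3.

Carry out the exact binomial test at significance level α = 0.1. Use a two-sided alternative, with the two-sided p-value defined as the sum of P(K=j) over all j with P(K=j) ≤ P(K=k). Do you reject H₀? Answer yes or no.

Exact binomial: n=27, k=14, p₀=1/3=0.3333
P(X=j) = C(n,j)·p₀^j·(1−p₀)^(n−j); p = Σ P(X=j) over j with P(X=j) ≤ P(X=14)
p-value (two-sided) = 0.06347
At α=0.1: p < α → reject H₀

reject H₀: yes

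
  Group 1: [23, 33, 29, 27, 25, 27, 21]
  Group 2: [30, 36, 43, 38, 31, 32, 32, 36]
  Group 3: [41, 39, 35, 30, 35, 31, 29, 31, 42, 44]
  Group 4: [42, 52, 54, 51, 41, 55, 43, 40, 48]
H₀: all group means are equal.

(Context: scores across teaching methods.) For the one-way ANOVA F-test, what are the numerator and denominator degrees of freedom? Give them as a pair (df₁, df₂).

degrees of freedom = [3, 30]

k = 4 groups, N = 34 total
df = (k−1, N−k) = (4−1, 34−4) = (3, 30)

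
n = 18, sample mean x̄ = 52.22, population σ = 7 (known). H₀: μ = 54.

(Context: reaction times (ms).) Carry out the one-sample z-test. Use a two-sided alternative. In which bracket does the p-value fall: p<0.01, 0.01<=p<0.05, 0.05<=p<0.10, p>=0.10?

p-value bracket: p>=0.10

SE = σ/√n = 7/√18 = 1.6499
z = (x̄−μ₀)/SE = (52.22−54)/1.6499 = -1.0788
p-value (two-sided) = 0.28066
→ bracket: p>=0.10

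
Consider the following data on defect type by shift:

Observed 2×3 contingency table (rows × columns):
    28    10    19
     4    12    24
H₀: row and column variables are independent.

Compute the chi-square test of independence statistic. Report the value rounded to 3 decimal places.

test statistic = 16.284

Row totals [57, 40], col totals [32, 22, 43], n=97
χ² = (28−18.80)²/18.80 + (10−12.93)²/12.93 + (19−25.27)²/25.27 + (4−13.20)²/13.20 + (12−9.07)²/9.07 + (24−17.73)²/17.73 = 16.2840
df = 2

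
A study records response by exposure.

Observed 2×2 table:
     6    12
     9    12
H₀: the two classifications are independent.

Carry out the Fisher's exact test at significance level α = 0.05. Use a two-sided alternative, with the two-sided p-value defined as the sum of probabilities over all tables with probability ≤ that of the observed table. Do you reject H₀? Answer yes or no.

reject H₀: no

Margins: r₁=18, r₂=21, c₁=15, c₂=24, n=39
p_obs = C(18,6)·C(21,9)/C(39,15); sum pmf over tables with pmf ≤ p_obs
p-value (two-sided) = 0.74242
At α=0.05: p ≥ α → fail to reject H₀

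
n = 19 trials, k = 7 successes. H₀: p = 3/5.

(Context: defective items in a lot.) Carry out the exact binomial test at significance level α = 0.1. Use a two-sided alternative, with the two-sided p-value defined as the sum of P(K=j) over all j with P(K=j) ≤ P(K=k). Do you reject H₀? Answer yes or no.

Exact binomial: n=19, k=7, p₀=3/5=0.6000
P(X=j) = C(n,j)·p₀^j·(1−p₀)^(n−j); p = Σ P(X=j) over j with P(X=j) ≤ P(X=7)
p-value (two-sided) = 0.05819
At α=0.1: p < α → reject H₀

reject H₀: yes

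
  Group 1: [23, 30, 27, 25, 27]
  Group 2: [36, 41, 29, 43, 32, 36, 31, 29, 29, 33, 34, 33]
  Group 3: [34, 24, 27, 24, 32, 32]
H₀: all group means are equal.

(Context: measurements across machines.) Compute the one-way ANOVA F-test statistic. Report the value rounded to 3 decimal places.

Group means [26.40, 33.83, 28.83], grand mean 30.913
SSB = Σnᵢ(x̄ᵢ−x̄)² = 230.126; SSW = ΣΣ(x−x̄ᵢ)² = 351.700
MSB = 230.126/2 = 115.0630; MSW = 351.700/20 = 17.5850
F = MSB/MSW = 6.5432
df = (2, 20)

test statistic = 6.543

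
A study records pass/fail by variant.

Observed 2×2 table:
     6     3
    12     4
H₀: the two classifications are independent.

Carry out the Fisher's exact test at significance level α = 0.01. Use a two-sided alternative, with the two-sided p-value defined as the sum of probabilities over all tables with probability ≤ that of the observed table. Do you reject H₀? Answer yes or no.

reject H₀: no

Margins: r₁=9, r₂=16, c₁=18, c₂=7, n=25
p_obs = C(9,6)·C(16,12)/C(25,18); sum pmf over tables with pmf ≤ p_obs
p-value (two-sided) = 0.67288
At α=0.01: p ≥ α → fail to reject H₀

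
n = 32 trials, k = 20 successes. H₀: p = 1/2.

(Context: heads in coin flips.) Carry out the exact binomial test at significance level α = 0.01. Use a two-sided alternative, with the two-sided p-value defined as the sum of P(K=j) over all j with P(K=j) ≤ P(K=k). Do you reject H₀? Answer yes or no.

Exact binomial: n=32, k=20, p₀=1/2=0.5000
P(X=j) = C(n,j)·p₀^j·(1−p₀)^(n−j); p = Σ P(X=j) over j with P(X=j) ≤ P(X=20)
p-value (two-sided) = 0.21533
At α=0.01: p ≥ α → fail to reject H₀

reject H₀: no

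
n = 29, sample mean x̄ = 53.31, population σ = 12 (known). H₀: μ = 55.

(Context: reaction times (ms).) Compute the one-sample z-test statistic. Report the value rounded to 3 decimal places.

test statistic = -0.758

SE = σ/√n = 12/√29 = 2.2283
z = (x̄−μ₀)/SE = (53.31−55)/2.2283 = -0.7584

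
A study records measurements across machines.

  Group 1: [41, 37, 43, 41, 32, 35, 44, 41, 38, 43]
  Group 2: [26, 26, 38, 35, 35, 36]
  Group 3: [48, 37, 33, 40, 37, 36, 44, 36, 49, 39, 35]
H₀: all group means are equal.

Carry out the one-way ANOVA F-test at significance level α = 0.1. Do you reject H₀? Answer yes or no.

Group means [39.50, 32.67, 39.45], grand mean 37.963
SSB = Σnᵢ(x̄ᵢ−x̄)² = 216.402; SSW = ΣΣ(x−x̄ᵢ)² = 558.561
MSB = 216.402/2 = 108.2012; MSW = 558.561/24 = 23.2734
F = MSB/MSW = 4.6491
df = (2, 24)
p-value (upper-tail) = 0.01965
At α=0.1: p < α → reject H₀

reject H₀: yes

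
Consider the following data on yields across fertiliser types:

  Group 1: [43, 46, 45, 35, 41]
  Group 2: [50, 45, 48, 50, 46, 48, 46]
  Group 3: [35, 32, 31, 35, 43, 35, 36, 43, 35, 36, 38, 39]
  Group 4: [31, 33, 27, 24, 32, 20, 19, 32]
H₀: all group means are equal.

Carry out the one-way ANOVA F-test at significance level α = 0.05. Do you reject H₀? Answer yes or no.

reject H₀: yes

Group means [42.00, 47.57, 36.50, 27.25], grand mean 37.469
SSB = Σnᵢ(x̄ᵢ−x̄)² = 1663.754; SSW = ΣΣ(x−x̄ᵢ)² = 476.214
MSB = 1663.754/3 = 554.5848; MSW = 476.214/28 = 17.0077
F = MSB/MSW = 32.6080
df = (3, 28)
p-value (upper-tail) = 0.00000
At α=0.05: p < α → reject H₀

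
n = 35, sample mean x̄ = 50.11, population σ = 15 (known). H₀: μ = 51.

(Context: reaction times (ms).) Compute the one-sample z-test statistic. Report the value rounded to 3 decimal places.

test statistic = -0.351

SE = σ/√n = 15/√35 = 2.5355
z = (x̄−μ₀)/SE = (50.11−51)/2.5355 = -0.3510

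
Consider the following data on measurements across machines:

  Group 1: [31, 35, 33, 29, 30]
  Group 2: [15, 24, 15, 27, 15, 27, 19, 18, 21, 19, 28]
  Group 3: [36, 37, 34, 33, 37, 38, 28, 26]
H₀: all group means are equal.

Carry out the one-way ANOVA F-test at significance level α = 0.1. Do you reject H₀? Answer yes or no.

Group means [31.60, 20.73, 33.62], grand mean 27.292
SSB = Σnᵢ(x̄ᵢ−x̄)² = 887.702; SSW = ΣΣ(x−x̄ᵢ)² = 415.257
MSB = 887.702/2 = 443.8508; MSW = 415.257/21 = 19.7741
F = MSB/MSW = 22.4460
df = (2, 21)
p-value (upper-tail) = 0.00001
At α=0.1: p < α → reject H₀

reject H₀: yes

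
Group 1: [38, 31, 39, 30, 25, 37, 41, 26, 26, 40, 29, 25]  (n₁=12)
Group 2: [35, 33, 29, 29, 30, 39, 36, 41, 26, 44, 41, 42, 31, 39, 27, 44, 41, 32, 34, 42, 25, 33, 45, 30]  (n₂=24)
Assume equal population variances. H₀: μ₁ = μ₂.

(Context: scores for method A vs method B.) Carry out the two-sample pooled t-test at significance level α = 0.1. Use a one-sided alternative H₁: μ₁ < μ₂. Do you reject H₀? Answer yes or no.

x̄₁=32.250, s₁=6.312, n₁=12
x̄₂=35.333, s₂=6.253, n₂=24
s_p² = [11·6.312² + 23·6.253²]/34 = 39.3407
SE = √(s_p²·(1/12+1/24)) = 2.2176
t = (32.250−35.333)/2.2176 = -1.3904
df = 34
p-value (one-sided, H₁ less) = 0.08672
At α=0.1: p < α → reject H₀

reject H₀: yes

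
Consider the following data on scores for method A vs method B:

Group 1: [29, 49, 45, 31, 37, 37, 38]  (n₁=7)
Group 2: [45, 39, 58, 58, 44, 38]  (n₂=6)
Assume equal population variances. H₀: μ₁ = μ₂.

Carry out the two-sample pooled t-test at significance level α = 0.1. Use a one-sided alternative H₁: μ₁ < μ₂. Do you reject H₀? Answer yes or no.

x̄₁=38.000, s₁=7.095, n₁=7
x̄₂=47.000, s₂=8.944, n₂=6
s_p² = [6·7.095² + 5·8.944²]/11 = 63.8182
SE = √(s_p²·(1/7+1/6)) = 4.4445
t = (38.000−47.000)/4.4445 = -2.0250
df = 11
p-value (one-sided, H₁ less) = 0.03392
At α=0.1: p < α → reject H₀

reject H₀: yes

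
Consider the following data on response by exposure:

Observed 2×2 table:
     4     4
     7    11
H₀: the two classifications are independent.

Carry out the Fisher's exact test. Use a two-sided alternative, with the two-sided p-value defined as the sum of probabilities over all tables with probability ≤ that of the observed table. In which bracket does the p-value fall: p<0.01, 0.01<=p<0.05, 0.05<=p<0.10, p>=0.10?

p-value bracket: p>=0.10

Margins: r₁=8, r₂=18, c₁=11, c₂=15, n=26
p_obs = C(8,4)·C(18,7)/C(26,11); sum pmf over tables with pmf ≤ p_obs
p-value (two-sided) = 0.68284
→ bracket: p>=0.10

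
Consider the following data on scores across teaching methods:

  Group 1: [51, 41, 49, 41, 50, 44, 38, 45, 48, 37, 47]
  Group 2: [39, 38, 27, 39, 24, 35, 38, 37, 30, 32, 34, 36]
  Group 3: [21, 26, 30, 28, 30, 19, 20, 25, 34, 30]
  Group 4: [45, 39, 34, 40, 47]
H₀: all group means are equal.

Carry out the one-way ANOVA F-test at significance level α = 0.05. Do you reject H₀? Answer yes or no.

Group means [44.64, 34.08, 26.30, 41.00], grand mean 36.000
SSB = Σnᵢ(x̄ᵢ−x̄)² = 1930.438; SSW = ΣΣ(x−x̄ᵢ)² = 831.562
MSB = 1930.438/3 = 643.4793; MSW = 831.562/34 = 24.4577
F = MSB/MSW = 26.3099
df = (3, 34)
p-value (upper-tail) = 0.00000
At α=0.05: p < α → reject H₀

reject H₀: yes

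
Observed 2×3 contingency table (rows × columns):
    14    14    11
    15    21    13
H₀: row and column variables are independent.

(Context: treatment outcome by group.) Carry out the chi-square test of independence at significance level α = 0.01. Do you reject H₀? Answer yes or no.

reject H₀: no

Row totals [39, 49], col totals [29, 35, 24], n=88
χ² = (14−12.85)²/12.85 + (14−15.51)²/15.51 + (11−10.64)²/10.64 + (15−16.15)²/16.15 + (21−19.49)²/19.49 + (13−13.36)²/13.36 = 0.4709
df = 2
p-value (upper-tail) = 0.79023
At α=0.01: p ≥ α → fail to reject H₀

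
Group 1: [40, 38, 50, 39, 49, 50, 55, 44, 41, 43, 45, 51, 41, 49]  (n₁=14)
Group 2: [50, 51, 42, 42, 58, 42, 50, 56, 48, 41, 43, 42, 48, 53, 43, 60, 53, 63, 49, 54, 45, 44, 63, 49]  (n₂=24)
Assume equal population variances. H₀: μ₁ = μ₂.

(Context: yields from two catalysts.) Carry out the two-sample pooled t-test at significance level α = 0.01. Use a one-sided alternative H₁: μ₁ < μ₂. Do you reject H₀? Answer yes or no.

x̄₁=45.357, s₁=5.286, n₁=14
x̄₂=49.542, s₂=6.833, n₂=24
s_p² = [13·5.286² + 23·6.833²]/36 = 39.9215
SE = √(s_p²·(1/14+1/24)) = 2.1248
t = (45.357−49.542)/2.1248 = -1.9693
df = 36
p-value (one-sided, H₁ less) = 0.02832
At α=0.01: p ≥ α → fail to reject H₀

reject H₀: no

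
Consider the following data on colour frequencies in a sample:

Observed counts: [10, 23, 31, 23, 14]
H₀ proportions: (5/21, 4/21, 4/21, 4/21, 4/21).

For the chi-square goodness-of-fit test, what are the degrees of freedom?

df = k − 1 = 5 − 1 = 4

degrees of freedom = 4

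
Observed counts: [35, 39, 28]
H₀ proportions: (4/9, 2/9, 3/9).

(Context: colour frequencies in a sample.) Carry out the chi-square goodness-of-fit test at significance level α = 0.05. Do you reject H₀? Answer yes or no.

n = 102; E_i = n·p_i = [45.33, 22.67, 34.00]
χ² = (35−45.33)²/45.33 + (39−22.67)²/22.67 + (28−34.00)²/34.00 = 15.1838
df = 2
p-value (upper-tail) = 0.00050
At α=0.05: p < α → reject H₀

reject H₀: yes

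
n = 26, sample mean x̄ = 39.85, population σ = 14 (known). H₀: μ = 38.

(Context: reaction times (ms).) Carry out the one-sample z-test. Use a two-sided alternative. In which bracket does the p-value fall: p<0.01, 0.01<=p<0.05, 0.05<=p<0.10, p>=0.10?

SE = σ/√n = 14/√26 = 2.7456
z = (x̄−μ₀)/SE = (39.85−38)/2.7456 = 0.6738
p-value (two-sided) = 0.50044
→ bracket: p>=0.10

p-value bracket: p>=0.10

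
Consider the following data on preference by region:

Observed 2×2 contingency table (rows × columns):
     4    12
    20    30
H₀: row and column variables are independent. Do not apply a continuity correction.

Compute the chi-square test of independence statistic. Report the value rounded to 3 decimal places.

test statistic = 1.179

Row totals [16, 50], col totals [24, 42], n=66
χ² = (4−5.82)²/5.82 + (12−10.18)²/10.18 + (20−18.18)²/18.18 + (30−31.82)²/31.82 = 1.1786
df = 1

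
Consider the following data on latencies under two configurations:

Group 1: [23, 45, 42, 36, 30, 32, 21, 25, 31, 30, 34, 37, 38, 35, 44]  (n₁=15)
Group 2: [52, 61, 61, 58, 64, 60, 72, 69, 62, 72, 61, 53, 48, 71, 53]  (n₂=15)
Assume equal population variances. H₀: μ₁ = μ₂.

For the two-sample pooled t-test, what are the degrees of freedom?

df = n₁ + n₂ − 2 = 15 + 15 − 2 = 28

degrees of freedom = 28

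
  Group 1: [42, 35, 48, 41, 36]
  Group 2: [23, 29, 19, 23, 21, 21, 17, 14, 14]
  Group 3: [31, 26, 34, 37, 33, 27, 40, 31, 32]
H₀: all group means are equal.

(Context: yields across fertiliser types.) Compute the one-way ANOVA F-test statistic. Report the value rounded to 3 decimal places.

test statistic = 32.556

Group means [40.40, 20.11, 32.33], grand mean 29.304
SSB = Σnᵢ(x̄ᵢ−x̄)² = 1458.781; SSW = ΣΣ(x−x̄ᵢ)² = 448.089
MSB = 1458.781/2 = 729.3903; MSW = 448.089/20 = 22.4044
F = MSB/MSW = 32.5556
df = (2, 20)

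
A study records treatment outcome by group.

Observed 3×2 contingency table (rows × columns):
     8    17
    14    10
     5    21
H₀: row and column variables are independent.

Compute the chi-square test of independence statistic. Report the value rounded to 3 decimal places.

Row totals [25, 24, 26], col totals [27, 48], n=75
χ² = (8−9.00)²/9.00 + (17−16.00)²/16.00 + (14−8.64)²/8.64 + (10−15.36)²/15.36 + (5−9.36)²/9.36 + (21−16.64)²/16.64 = 8.5426
df = 2

test statistic = 8.543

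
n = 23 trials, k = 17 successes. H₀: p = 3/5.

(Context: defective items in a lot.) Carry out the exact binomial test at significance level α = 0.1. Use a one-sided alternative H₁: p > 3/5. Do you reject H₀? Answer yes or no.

Exact binomial: n=23, k=17, p₀=3/5=0.6000
P(X≥17) from Σ C(n,i)·p₀^i·(1−p₀)^(n−i)
p-value (one-sided, H₁ greater) = 0.12396
At α=0.1: p ≥ α → fail to reject H₀

reject H₀: no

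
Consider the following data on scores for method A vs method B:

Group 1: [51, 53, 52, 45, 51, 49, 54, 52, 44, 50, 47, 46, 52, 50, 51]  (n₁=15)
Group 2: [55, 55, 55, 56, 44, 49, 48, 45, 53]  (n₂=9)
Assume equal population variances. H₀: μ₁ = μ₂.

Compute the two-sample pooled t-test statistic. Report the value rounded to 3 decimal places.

x̄₁=49.800, s₁=3.005, n₁=15
x̄₂=51.111, s₂=4.676, n₂=9
s_p² = [14·3.005² + 8·4.676²]/22 = 13.6949
SE = √(s_p²·(1/15+1/9)) = 1.5603
t = (49.800−51.111)/1.5603 = -0.8403
df = 22

test statistic = -0.840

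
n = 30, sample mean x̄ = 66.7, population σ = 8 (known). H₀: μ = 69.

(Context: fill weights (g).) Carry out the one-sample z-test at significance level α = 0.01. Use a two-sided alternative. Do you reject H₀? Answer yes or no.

SE = σ/√n = 8/√30 = 1.4606
z = (x̄−μ₀)/SE = (66.7−69)/1.4606 = -1.5747
p-value (two-sided) = 0.11533
At α=0.01: p ≥ α → fail to reject H₀

reject H₀: no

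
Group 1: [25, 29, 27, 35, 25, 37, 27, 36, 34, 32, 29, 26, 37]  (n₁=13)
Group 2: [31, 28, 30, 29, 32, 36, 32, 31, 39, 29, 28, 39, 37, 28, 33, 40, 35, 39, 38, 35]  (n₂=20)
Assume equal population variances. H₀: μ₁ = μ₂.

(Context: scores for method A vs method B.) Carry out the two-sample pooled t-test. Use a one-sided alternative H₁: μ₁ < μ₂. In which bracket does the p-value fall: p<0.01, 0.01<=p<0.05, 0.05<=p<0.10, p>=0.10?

p-value bracket: 0.01<=p<0.05

x̄₁=30.692, s₁=4.644, n₁=13
x̄₂=33.450, s₂=4.211, n₂=20
s_p² = [12·4.644² + 19·4.211²]/31 = 19.2167
SE = √(s_p²·(1/13+1/20)) = 1.5617
t = (30.692−33.450)/1.5617 = -1.7658
df = 31
p-value (one-sided, H₁ less) = 0.04364
→ bracket: 0.01<=p<0.05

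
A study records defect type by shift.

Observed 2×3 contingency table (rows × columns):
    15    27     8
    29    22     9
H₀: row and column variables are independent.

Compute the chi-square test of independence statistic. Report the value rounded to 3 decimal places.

test statistic = 4.149

Row totals [50, 60], col totals [44, 49, 17], n=110
χ² = (15−20.00)²/20.00 + (27−22.27)²/22.27 + (8−7.73)²/7.73 + (29−24.00)²/24.00 + (22−26.73)²/26.73 + (9−9.27)²/9.27 = 4.1488
df = 2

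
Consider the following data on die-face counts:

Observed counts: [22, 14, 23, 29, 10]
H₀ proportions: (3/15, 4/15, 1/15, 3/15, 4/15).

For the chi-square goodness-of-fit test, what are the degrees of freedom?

degrees of freedom = 4

df = k − 1 = 5 − 1 = 4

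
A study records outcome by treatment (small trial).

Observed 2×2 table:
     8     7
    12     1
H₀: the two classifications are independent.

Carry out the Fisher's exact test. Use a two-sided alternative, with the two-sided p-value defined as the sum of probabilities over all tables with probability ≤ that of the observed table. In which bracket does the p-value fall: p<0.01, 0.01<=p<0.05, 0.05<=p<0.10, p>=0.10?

p-value bracket: 0.01<=p<0.05

Margins: r₁=15, r₂=13, c₁=20, c₂=8, n=28
p_obs = C(15,8)·C(13,12)/C(28,20); sum pmf over tables with pmf ≤ p_obs
p-value (two-sided) = 0.03768
→ bracket: 0.01<=p<0.05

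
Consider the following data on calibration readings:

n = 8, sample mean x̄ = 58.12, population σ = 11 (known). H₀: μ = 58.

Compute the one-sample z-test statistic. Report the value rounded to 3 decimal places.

test statistic = 0.031

SE = σ/√n = 11/√8 = 3.8891
z = (x̄−μ₀)/SE = (58.12−58)/3.8891 = 0.0309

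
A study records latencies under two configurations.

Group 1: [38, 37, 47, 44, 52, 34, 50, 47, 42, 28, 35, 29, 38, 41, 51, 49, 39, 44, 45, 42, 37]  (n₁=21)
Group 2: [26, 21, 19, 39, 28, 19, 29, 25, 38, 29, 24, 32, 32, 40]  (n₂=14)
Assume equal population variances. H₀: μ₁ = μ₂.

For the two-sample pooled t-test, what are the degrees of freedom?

degrees of freedom = 33

df = n₁ + n₂ − 2 = 21 + 14 − 2 = 33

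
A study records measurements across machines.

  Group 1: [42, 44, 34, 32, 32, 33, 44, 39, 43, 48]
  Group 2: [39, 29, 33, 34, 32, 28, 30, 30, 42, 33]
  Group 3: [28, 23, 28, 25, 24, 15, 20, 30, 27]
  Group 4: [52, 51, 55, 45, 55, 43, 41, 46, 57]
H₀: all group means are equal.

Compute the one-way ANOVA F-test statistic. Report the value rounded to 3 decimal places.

test statistic = 36.269

Group means [39.10, 33.00, 24.44, 49.44], grand mean 36.474
SSB = Σnᵢ(x̄ᵢ−x̄)² = 3006.129; SSW = ΣΣ(x−x̄ᵢ)² = 939.344
MSB = 3006.129/3 = 1002.0431; MSW = 939.344/34 = 27.6278
F = MSB/MSW = 36.2694
df = (3, 34)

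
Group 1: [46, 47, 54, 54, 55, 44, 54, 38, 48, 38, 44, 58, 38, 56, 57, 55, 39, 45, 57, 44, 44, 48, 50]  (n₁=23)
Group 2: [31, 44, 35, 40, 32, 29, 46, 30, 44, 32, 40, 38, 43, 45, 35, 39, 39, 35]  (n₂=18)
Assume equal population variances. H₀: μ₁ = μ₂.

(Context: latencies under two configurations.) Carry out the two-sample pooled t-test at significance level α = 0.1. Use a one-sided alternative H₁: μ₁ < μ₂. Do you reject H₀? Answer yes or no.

x̄₁=48.391, s₁=6.713, n₁=23
x̄₂=37.611, s₂=5.479, n₂=18
s_p² = [22·6.713² + 17·5.479²]/39 = 38.5066
SE = √(s_p²·(1/23+1/18)) = 1.9528
t = (48.391−37.611)/1.9528 = 5.5204
df = 39
p-value (one-sided, H₁ less) = 1.00000
At α=0.1: p ≥ α → fail to reject H₀

reject H₀: no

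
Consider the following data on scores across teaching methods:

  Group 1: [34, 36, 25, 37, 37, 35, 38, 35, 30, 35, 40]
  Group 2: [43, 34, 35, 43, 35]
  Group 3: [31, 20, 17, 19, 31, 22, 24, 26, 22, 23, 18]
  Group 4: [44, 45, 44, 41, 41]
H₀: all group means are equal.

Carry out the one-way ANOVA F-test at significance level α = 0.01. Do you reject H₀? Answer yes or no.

reject H₀: yes

Group means [34.73, 38.00, 23.00, 43.00], grand mean 32.500
SSB = Σnᵢ(x̄ᵢ−x̄)² = 1749.818; SSW = ΣΣ(x−x̄ᵢ)² = 492.182
MSB = 1749.818/3 = 583.2727; MSW = 492.182/28 = 17.5779
F = MSB/MSW = 33.1821
df = (3, 28)
p-value (upper-tail) = 0.00000
At α=0.01: p < α → reject H₀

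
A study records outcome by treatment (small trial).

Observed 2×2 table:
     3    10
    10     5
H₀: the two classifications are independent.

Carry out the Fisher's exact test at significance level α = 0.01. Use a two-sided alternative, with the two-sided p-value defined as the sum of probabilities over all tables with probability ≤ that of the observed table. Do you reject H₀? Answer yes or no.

reject H₀: no

Margins: r₁=13, r₂=15, c₁=13, c₂=15, n=28
p_obs = C(13,3)·C(15,10)/C(28,13); sum pmf over tables with pmf ≤ p_obs
p-value (two-sided) = 0.02964
At α=0.01: p ≥ α → fail to reject H₀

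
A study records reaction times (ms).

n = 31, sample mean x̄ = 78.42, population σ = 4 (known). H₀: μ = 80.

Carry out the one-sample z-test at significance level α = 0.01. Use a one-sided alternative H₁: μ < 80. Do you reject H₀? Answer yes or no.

SE = σ/√n = 4/√31 = 0.7184
z = (x̄−μ₀)/SE = (78.42−80)/0.7184 = -2.1993
p-value (one-sided, H₁ less) = 0.01393
At α=0.01: p ≥ α → fail to reject H₀

reject H₀: no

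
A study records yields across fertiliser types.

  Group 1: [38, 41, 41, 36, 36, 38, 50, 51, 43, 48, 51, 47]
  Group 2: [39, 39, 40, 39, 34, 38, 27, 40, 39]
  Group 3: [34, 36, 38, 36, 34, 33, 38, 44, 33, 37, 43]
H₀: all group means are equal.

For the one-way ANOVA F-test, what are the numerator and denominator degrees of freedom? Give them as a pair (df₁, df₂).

k = 3 groups, N = 32 total
df = (k−1, N−k) = (3−1, 32−3) = (2, 29)

degrees of freedom = [2, 29]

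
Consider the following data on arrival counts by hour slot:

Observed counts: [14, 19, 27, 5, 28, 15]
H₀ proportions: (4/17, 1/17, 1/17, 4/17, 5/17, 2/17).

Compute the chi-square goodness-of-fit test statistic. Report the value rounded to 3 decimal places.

test statistic = 114.661

n = 108; E_i = n·p_i = [25.41, 6.35, 6.35, 25.41, 31.76, 12.71]
χ² = (14−25.41)²/25.41 + (19−6.35)²/6.35 + (27−6.35)²/6.35 + (5−25.41)²/25.41 + (28−31.76)²/31.76 + (15−12.71)²/12.71 = 114.6606
df = 5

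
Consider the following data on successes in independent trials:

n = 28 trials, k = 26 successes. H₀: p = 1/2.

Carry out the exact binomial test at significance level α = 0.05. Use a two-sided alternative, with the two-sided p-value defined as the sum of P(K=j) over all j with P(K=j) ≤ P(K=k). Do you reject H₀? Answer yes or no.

reject H₀: yes

Exact binomial: n=28, k=26, p₀=1/2=0.5000
P(X=j) = C(n,j)·p₀^j·(1−p₀)^(n−j); p = Σ P(X=j) over j with P(X=j) ≤ P(X=26)
p-value (two-sided) = 0.00000
At α=0.05: p < α → reject H₀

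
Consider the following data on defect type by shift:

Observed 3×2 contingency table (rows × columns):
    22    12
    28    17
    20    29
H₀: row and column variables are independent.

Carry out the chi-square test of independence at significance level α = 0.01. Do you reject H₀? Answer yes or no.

Row totals [34, 45, 49], col totals [70, 58], n=128
χ² = (22−18.59)²/18.59 + (12−15.41)²/15.41 + (28−24.61)²/24.61 + (17−20.39)²/20.39 + (20−26.80)²/26.80 + (29−22.20)²/22.20 = 6.2127
df = 2
p-value (upper-tail) = 0.04476
At α=0.01: p ≥ α → fail to reject H₀

reject H₀: no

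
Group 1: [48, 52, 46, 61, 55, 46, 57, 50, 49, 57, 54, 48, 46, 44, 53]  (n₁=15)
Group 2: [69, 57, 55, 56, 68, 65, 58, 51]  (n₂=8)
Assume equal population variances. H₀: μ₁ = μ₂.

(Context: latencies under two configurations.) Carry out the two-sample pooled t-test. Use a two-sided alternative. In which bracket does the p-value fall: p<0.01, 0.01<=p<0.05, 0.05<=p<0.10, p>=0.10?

x̄₁=51.067, s₁=4.992, n₁=15
x̄₂=59.875, s₂=6.600, n₂=8
s_p² = [14·4.992² + 7·6.600²]/21 = 31.1337
SE = √(s_p²·(1/15+1/8)) = 2.4428
t = (51.067−59.875)/2.4428 = -3.6058
df = 21
p-value (two-sided) = 0.00166
→ bracket: p<0.01

p-value bracket: p<0.01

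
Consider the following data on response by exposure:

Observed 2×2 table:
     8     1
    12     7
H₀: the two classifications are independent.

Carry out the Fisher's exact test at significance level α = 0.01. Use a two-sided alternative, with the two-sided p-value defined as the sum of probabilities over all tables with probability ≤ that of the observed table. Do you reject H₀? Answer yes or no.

reject H₀: no

Margins: r₁=9, r₂=19, c₁=20, c₂=8, n=28
p_obs = C(9,8)·C(19,12)/C(28,20); sum pmf over tables with pmf ≤ p_obs
p-value (two-sided) = 0.21435
At α=0.01: p ≥ α → fail to reject H₀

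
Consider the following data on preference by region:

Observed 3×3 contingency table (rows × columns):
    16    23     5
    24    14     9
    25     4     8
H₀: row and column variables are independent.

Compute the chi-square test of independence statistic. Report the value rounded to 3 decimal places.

Row totals [44, 47, 37], col totals [65, 41, 22], n=128
χ² = (16−22.34)²/22.34 + (23−14.09)²/14.09 + (5−7.56)²/7.56 + (24−23.87)²/23.87 + (14−15.05)²/15.05 + (9−8.08)²/8.08 + (25−18.79)²/18.79 + (4−11.85)²/11.85 + (8−6.36)²/6.36 = 16.1553
df = 4

test statistic = 16.155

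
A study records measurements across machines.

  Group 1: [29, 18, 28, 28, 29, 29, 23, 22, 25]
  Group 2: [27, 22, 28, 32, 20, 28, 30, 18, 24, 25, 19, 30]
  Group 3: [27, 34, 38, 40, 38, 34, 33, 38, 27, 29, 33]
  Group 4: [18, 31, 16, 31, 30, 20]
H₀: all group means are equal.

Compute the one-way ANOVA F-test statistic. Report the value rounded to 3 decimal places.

Group means [25.67, 25.25, 33.73, 24.33], grand mean 27.658
SSB = Σnᵢ(x̄ᵢ−x̄)² = 576.787; SSW = ΣΣ(x−x̄ᵢ)² = 821.765
MSB = 576.787/3 = 192.2625; MSW = 821.765/34 = 24.1696
F = MSB/MSW = 7.9547
df = (3, 34)

test statistic = 7.955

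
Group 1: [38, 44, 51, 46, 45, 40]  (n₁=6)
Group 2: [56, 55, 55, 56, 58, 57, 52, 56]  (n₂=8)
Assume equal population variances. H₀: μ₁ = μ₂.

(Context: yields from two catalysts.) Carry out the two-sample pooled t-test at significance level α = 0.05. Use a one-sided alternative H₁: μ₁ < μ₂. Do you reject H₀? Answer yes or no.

x̄₁=44.000, s₁=4.604, n₁=6
x̄₂=55.625, s₂=1.768, n₂=8
s_p² = [5·4.604² + 7·1.768²]/12 = 10.6562
SE = √(s_p²·(1/6+1/8)) = 1.7630
t = (44.000−55.625)/1.7630 = -6.5940
df = 12
p-value (one-sided, H₁ less) = 0.00001
At α=0.05: p < α → reject H₀

reject H₀: yes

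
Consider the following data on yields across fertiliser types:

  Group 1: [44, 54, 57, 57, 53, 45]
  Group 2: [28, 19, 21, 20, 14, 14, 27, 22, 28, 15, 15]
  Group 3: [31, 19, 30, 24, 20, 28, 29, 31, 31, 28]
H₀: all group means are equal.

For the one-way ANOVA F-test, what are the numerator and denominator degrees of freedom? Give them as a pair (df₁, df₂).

k = 3 groups, N = 27 total
df = (k−1, N−k) = (3−1, 27−3) = (2, 24)

degrees of freedom = [2, 24]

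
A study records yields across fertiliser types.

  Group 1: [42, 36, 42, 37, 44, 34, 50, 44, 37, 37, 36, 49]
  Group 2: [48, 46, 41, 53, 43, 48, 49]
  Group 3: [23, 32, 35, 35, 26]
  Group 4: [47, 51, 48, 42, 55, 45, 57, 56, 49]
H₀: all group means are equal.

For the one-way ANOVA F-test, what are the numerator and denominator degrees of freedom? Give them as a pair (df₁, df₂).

k = 4 groups, N = 33 total
df = (k−1, N−k) = (4−1, 33−4) = (3, 29)

degrees of freedom = [3, 29]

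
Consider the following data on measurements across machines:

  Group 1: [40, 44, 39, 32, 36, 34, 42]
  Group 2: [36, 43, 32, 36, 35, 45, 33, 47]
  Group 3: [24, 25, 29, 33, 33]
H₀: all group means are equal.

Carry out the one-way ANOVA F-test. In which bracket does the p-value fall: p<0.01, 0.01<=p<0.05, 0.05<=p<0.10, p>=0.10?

p-value bracket: p<0.01

Group means [38.14, 38.38, 28.80], grand mean 35.900
SSB = Σnᵢ(x̄ᵢ−x̄)² = 336.268; SSW = ΣΣ(x−x̄ᵢ)² = 417.532
MSB = 336.268/2 = 168.1339; MSW = 417.532/17 = 24.5607
F = MSB/MSW = 6.8456
df = (2, 17)
p-value (upper-tail) = 0.00659
→ bracket: p<0.01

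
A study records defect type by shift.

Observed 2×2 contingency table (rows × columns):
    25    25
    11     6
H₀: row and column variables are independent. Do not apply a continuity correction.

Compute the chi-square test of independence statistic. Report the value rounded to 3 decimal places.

Row totals [50, 17], col totals [36, 31], n=67
χ² = (25−26.87)²/26.87 + (25−23.13)²/23.13 + (11−9.13)²/9.13 + (6−7.87)²/7.87 = 1.1036
df = 1

test statistic = 1.104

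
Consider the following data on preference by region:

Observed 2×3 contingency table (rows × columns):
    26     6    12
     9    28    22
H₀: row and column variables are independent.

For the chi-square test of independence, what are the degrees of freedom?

df = (r−1)(c−1) = (2−1)·(3−1) = 2

degrees of freedom = 2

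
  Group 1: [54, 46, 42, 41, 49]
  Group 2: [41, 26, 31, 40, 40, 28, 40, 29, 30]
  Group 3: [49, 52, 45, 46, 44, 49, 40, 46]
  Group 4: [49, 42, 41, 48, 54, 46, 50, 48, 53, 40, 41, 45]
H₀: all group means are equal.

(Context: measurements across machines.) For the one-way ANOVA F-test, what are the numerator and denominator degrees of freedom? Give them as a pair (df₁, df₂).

degrees of freedom = [3, 30]

k = 4 groups, N = 34 total
df = (k−1, N−k) = (4−1, 34−4) = (3, 30)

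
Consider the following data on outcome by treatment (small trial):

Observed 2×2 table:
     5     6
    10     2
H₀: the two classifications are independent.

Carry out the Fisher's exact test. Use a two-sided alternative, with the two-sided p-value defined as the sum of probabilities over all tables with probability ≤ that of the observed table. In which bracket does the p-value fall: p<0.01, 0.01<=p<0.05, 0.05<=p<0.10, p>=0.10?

p-value bracket: 0.05<=p<0.10

Margins: r₁=11, r₂=12, c₁=15, c₂=8, n=23
p_obs = C(11,5)·C(12,10)/C(23,15); sum pmf over tables with pmf ≤ p_obs
p-value (two-sided) = 0.08938
→ bracket: 0.05<=p<0.10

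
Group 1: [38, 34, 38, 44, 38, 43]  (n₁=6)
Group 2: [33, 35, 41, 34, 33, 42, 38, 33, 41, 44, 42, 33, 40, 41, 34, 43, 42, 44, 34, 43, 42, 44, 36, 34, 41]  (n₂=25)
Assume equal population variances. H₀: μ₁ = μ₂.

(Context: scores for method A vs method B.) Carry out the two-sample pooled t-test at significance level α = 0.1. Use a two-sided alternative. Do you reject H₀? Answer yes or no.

x̄₁=39.167, s₁=3.710, n₁=6
x̄₂=38.680, s₂=4.220, n₂=25
s_p² = [5·3.710² + 24·4.220²]/29 = 17.1129
SE = √(s_p²·(1/6+1/25)) = 1.8806
t = (39.167−38.680)/1.8806 = 0.2588
df = 29
p-value (two-sided) = 0.79763
At α=0.1: p ≥ α → fail to reject H₀

reject H₀: no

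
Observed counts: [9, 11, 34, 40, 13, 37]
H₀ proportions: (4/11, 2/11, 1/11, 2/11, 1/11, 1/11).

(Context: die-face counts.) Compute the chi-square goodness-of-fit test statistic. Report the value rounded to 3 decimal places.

n = 144; E_i = n·p_i = [52.36, 26.18, 13.09, 26.18, 13.09, 13.09]
χ² = (9−52.36)²/52.36 + (11−26.18)²/26.18 + (34−13.09)²/13.09 + (40−26.18)²/26.18 + (13−13.09)²/13.09 + (37−13.09)²/13.09 = 129.0712
df = 5

test statistic = 129.071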